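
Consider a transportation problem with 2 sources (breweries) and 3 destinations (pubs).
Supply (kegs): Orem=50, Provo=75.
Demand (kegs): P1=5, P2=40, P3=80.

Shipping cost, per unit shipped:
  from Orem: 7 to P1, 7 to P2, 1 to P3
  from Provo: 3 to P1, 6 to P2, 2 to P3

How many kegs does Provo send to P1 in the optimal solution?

The minimum-cost plan:
  Orem->P3: 50 × 1 = 50
  Provo->P1: 5 × 3 = 15
  Provo->P2: 40 × 6 = 240
  Provo->P3: 30 × 2 = 60
Total cost = 365.
So Provo→P1 carries 5 kegs.

5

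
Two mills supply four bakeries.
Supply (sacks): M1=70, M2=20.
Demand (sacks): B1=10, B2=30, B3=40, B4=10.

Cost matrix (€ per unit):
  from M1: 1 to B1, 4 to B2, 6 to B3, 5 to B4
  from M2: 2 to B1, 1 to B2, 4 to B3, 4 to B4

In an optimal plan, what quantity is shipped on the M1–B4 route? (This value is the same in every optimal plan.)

10

Optimal shipments:
  M1→B1: 10 × €1 = €10
  M1→B2: 10 × €4 = €40
  M1→B3: 40 × €6 = €240
  M1→B4: 10 × €5 = €50
  M2→B2: 20 × €1 = €20
Total cost = €360.
So M1→B4 carries 10 sacks.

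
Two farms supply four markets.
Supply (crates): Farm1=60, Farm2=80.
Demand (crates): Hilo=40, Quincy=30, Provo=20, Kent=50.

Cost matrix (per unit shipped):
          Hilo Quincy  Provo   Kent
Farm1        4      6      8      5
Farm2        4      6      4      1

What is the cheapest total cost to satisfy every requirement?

470

An optimal shipping plan:
  Farm1->Hilo: 40 × 4 = 160
  Farm1->Quincy: 20 × 6 = 120
  Farm2->Quincy: 10 × 6 = 60
  Farm2->Provo: 20 × 4 = 80
  Farm2->Kent: 50 × 1 = 50
Total = 160 + 120 + 60 + 80 + 50 = 470.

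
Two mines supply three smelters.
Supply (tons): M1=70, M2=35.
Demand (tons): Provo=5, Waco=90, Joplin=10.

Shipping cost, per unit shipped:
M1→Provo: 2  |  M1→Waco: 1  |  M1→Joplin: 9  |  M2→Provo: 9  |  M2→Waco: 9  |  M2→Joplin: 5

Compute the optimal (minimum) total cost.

Optimal allocation:
  M1→Waco: 70 × 1 = 70
  M2→Provo: 5 × 9 = 45
  M2→Waco: 20 × 9 = 180
  M2→Joplin: 10 × 5 = 50
Total = 70 + 45 + 180 + 50 = 345.
(Supply check: M1 ships 70; M2 ships 35.)

345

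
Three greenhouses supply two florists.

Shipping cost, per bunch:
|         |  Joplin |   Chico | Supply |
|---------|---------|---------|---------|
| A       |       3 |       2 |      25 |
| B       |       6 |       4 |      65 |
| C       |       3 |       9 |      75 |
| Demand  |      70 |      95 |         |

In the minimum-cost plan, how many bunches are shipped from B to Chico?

Optimal shipments:
  A to Chico: 25 × 2 = 50
  B to Chico: 65 × 4 = 260
  C to Joplin: 70 × 3 = 210
  C to Chico: 5 × 9 = 45
Total cost = 565.
So B→Chico carries 65 bunches.

65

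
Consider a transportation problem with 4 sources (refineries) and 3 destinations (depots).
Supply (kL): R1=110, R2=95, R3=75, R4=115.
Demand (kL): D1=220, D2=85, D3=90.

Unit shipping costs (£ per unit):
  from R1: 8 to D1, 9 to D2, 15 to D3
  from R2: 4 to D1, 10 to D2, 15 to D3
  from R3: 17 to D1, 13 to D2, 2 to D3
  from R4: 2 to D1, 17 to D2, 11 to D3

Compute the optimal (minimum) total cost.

1830

Optimal allocation:
  R1→D1: 10 × £8 = £80
  R1→D2: 85 × £9 = £765
  R1→D3: 15 × £15 = £225
  R2→D1: 95 × £4 = £380
  R3→D3: 75 × £2 = £150
  R4→D1: 115 × £2 = £230
Total = 80 + 765 + 225 + 380 + 150 + 230 = £1830.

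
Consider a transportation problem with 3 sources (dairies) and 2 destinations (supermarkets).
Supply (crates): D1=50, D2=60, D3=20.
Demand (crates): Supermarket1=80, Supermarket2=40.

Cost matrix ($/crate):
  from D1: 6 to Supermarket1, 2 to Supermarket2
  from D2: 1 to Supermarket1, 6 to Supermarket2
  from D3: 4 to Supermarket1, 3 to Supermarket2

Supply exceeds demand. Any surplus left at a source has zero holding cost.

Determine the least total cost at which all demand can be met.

220

A cheapest plan:
  D1→Supermarket2: 40 × $2 = $80
  D2→Supermarket1: 60 × $1 = $60
  D3→Supermarket1: 20 × $4 = $80
Total = 80 + 60 + 80 = $220.
(Supply check: D1 ships 40; D2 ships 60; D3 ships 20.)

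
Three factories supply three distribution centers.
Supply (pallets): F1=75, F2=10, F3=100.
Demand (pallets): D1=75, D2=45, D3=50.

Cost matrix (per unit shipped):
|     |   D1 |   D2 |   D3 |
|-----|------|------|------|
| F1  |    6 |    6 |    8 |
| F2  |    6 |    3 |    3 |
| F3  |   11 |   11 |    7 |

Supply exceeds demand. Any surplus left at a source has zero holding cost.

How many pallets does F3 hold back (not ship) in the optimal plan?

Minimum-cost shipments:
  F1->D1: 40 × 6 = 240
  F1->D2: 35 × 6 = 210
  F2->D2: 10 × 3 = 30
  F3->D1: 35 × 11 = 385
  F3->D3: 50 × 7 = 350
Total cost = 1215.
F3 ships 85 of its 100, leaving 15.

15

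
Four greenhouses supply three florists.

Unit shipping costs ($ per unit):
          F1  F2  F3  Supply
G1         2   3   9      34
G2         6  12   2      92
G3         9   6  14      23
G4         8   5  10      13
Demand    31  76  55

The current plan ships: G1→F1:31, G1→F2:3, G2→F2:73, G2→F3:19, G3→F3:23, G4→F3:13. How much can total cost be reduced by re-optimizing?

764

Current plan cost = 31·2 + 3·3 + 73·12 + 19·2 + 23·14 + 13·10 = $1437.
Optimal plan:
  G1->F2: 34 × $3 = $102
  G2->F1: 31 × $6 = $186
  G2->F2: 6 × $12 = $72
  G2->F3: 55 × $2 = $110
  G3->F2: 23 × $6 = $138
  G4->F2: 13 × $5 = $65
Optimal cost = $673.
Saving = 1437 − 673 = $764.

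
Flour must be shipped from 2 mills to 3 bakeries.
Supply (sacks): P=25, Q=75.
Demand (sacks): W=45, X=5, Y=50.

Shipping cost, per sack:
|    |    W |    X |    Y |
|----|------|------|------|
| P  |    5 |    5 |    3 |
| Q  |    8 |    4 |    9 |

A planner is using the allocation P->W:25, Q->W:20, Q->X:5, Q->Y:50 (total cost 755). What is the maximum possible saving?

75

Current plan cost = 25·5 + 20·8 + 5·4 + 50·9 = 755.
Optimal plan:
  P–Y: 25 × 3 = 75
  Q–W: 45 × 8 = 360
  Q–X: 5 × 4 = 20
  Q–Y: 25 × 9 = 225
Optimal cost = 680.
Saving = 755 − 680 = 75.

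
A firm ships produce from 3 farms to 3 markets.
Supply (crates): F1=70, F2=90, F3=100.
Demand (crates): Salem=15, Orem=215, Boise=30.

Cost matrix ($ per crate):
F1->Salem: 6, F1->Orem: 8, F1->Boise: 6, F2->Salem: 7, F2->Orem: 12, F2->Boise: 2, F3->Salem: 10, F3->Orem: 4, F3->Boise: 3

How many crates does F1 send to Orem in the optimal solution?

Solving gives:
  F1–Orem: 70 × $8 = $560
  F2–Salem: 15 × $7 = $105
  F2–Orem: 45 × $12 = $540
  F2–Boise: 30 × $2 = $60
  F3–Orem: 100 × $4 = $400
Total cost = $1665.
So F1→Orem carries 70 crates.

70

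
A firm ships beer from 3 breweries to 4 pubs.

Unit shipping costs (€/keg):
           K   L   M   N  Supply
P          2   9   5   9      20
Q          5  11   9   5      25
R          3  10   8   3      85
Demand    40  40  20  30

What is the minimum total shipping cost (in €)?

735

A cheapest plan:
  P->M: 20 × €5 = €100
  Q->L: 25 × €11 = €275
  R->K: 40 × €3 = €120
  R->L: 15 × €10 = €150
  R->N: 30 × €3 = €90
Total = 100 + 275 + 120 + 150 + 90 = €735.
(Supply check: P ships 20; Q ships 25; R ships 85.)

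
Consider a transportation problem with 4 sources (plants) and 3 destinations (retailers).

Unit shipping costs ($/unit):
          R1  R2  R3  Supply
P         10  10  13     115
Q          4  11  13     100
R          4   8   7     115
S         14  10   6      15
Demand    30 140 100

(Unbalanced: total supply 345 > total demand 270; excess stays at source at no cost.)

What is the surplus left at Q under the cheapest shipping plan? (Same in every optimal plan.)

70

Minimum-cost shipments:
  P to R2: 110 × $10 = $1100
  Q to R1: 30 × $4 = $120
  R to R2: 30 × $8 = $240
  R to R3: 85 × $7 = $595
  S to R3: 15 × $6 = $90
Total cost = $2145.
Q ships 30 of its 100, leaving 70.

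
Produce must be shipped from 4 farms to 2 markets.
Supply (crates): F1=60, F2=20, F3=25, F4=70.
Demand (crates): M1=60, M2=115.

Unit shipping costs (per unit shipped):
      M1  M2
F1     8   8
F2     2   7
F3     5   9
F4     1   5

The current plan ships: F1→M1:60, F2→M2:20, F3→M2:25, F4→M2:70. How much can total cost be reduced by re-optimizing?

Current plan cost = 60·8 + 20·7 + 25·9 + 70·5 = 1195.
Optimal plan:
  F1 to M2: 60 × 8 = 480
  F2 to M1: 20 × 2 = 40
  F3 to M1: 25 × 5 = 125
  F4 to M1: 15 × 1 = 15
  F4 to M2: 55 × 5 = 275
Optimal cost = 935.
Saving = 1195 − 935 = 260.

260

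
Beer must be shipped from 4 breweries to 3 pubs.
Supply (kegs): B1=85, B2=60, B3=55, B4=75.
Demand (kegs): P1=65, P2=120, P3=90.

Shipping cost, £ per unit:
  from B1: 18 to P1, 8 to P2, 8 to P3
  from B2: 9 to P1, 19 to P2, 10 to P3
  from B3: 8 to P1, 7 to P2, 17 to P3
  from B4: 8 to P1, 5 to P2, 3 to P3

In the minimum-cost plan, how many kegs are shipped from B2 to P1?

Solving gives:
  B1->P2: 70 kegs
  B1->P3: 15 kegs
  B2->P1: 60 kegs
  B3->P1: 5 kegs
  B3->P2: 50 kegs
  B4->P3: 75 kegs
Total cost = £1835.
So B2→P1 carries 60 kegs.

60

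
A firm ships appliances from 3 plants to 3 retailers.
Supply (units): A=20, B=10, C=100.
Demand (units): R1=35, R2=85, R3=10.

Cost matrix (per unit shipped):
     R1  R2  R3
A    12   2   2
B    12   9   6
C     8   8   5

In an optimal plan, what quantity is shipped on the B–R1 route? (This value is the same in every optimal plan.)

0

The minimum-cost plan:
  A->R2: 20 × 2 = 40
  B->R3: 10 × 6 = 60
  C->R1: 35 × 8 = 280
  C->R2: 65 × 8 = 520
Total cost = 900.
The route B→R1 is not used.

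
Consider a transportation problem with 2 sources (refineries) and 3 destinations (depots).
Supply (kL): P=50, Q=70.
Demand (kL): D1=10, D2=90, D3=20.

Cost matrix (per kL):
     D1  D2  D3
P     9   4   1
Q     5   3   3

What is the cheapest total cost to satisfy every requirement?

An optimal shipping plan:
  P->D2: 30 kL
  P->D3: 20 kL
  Q->D1: 10 kL
  Q->D2: 60 kL
Total cost = 370.
(Supply check: P ships 50; Q ships 70.)

370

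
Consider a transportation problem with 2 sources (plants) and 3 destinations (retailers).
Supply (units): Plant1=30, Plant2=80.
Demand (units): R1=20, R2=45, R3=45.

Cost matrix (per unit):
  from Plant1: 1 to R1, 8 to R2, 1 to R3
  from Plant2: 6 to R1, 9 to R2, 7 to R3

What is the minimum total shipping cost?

A cheapest plan:
  Plant1->R3: 30 units
  Plant2->R1: 20 units
  Plant2->R2: 45 units
  Plant2->R3: 15 units
Total cost = 660.
(Supply check: Plant1 ships 30; Plant2 ships 80.)

660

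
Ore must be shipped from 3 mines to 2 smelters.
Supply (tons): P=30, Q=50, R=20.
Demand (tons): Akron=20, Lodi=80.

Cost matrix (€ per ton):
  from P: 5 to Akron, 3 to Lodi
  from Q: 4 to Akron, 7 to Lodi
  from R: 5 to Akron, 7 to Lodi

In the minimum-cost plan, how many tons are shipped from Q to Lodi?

Optimal shipments:
  P→Lodi: 30 tons
  Q→Akron: 20 tons
  Q→Lodi: 30 tons
  R→Lodi: 20 tons
Total cost = €520.
So Q→Lodi carries 30 tons.

30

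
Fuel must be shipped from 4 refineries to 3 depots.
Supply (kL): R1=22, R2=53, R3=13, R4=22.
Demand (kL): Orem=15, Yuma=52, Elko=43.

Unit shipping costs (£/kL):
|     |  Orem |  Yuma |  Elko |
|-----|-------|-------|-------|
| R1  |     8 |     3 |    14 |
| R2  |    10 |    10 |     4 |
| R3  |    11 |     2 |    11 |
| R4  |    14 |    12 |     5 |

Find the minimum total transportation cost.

606

A cheapest plan:
  R1–Yuma: 22 × £3 = £66
  R2–Orem: 15 × £10 = £150
  R2–Yuma: 17 × £10 = £170
  R2–Elko: 21 × £4 = £84
  R3–Yuma: 13 × £2 = £26
  R4–Elko: 22 × £5 = £110
Total = 66 + 150 + 170 + 84 + 26 + 110 = £606.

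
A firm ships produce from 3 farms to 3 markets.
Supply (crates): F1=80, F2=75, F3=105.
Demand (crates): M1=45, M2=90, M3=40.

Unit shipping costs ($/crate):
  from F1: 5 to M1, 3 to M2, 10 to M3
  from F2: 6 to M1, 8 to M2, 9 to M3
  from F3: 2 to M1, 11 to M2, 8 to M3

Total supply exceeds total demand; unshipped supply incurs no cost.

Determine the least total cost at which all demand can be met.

730

A cheapest plan:
  F1 to M2: 80 crates
  F2 to M2: 10 crates
  F3 to M1: 45 crates
  F3 to M3: 40 crates
Total cost = $730.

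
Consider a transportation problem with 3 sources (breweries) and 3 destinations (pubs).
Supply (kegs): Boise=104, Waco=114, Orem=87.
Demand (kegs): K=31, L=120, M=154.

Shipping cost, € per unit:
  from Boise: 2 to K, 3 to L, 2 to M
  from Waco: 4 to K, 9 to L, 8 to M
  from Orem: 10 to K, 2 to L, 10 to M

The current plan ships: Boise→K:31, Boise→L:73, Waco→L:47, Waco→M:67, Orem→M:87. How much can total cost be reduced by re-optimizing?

Current plan cost = 31·2 + 73·3 + 47·9 + 67·8 + 87·10 = €2110.
Optimal plan:
  Boise→M: 104 × €2 = €208
  Waco→K: 31 × €4 = €124
  Waco→L: 33 × €9 = €297
  Waco→M: 50 × €8 = €400
  Orem→L: 87 × €2 = €174
Optimal cost = €1203.
Saving = 2110 − 1203 = €907.

907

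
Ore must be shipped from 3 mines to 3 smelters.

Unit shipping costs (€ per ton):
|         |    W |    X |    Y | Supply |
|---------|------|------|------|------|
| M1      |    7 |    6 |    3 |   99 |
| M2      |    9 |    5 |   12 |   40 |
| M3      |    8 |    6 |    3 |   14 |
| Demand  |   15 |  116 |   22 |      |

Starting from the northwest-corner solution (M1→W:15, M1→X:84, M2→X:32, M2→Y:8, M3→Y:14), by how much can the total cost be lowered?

80

Current plan cost = 15·7 + 84·6 + 32·5 + 8·12 + 14·3 = €907.
Optimal plan:
  M1–W: 15 tons
  M1–X: 76 tons
  M1–Y: 8 tons
  M2–X: 40 tons
  M3–Y: 14 tons
Optimal cost = €827.
Saving = 907 − 827 = €80.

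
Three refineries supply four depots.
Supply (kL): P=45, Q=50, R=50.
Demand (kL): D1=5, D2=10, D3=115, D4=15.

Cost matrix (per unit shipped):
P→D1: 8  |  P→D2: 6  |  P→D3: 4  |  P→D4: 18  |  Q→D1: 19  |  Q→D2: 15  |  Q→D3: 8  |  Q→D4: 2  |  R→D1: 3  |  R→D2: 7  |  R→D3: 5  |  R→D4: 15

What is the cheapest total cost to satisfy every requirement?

A cheapest plan:
  P to D2: 10 × 6 = 60
  P to D3: 35 × 4 = 140
  Q to D3: 35 × 8 = 280
  Q to D4: 15 × 2 = 30
  R to D1: 5 × 3 = 15
  R to D3: 45 × 5 = 225
Total = 60 + 140 + 280 + 30 + 15 + 225 = 750.

750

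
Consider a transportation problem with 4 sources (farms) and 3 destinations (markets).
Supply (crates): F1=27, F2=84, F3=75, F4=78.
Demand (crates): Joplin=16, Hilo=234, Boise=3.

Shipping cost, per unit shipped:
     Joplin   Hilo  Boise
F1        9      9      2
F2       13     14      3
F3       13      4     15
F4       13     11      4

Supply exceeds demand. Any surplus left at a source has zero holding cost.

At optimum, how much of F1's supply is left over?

0

An optimal plan:
  F1 to Hilo: 27 × 9 = 243
  F2 to Joplin: 16 × 13 = 208
  F2 to Hilo: 54 × 14 = 756
  F2 to Boise: 3 × 3 = 9
  F3 to Hilo: 75 × 4 = 300
  F4 to Hilo: 78 × 11 = 858
Total cost = 2374.
F1 ships 27 of its 27, leaving 0.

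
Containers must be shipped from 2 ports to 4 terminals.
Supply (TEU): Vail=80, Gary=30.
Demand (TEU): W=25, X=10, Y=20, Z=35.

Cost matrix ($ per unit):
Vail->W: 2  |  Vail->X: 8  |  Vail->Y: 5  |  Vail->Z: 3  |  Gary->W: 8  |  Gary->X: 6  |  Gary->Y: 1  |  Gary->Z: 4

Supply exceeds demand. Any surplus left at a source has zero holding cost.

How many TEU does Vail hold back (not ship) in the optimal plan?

20

Minimum-cost shipments:
  Vail–W: 25 × $2 = $50
  Vail–Z: 35 × $3 = $105
  Gary–X: 10 × $6 = $60
  Gary–Y: 20 × $1 = $20
Total cost = $235.
Vail ships 60 of its 80, leaving 20.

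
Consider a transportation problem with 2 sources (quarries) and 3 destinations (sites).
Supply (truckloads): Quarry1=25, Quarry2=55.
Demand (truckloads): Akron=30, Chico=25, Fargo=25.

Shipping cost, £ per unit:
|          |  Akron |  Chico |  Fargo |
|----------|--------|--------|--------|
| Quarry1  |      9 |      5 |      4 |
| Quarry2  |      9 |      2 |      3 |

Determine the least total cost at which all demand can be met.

395

Optimal allocation:
  Quarry1 to Akron: 25 truckloads
  Quarry2 to Akron: 5 truckloads
  Quarry2 to Chico: 25 truckloads
  Quarry2 to Fargo: 25 truckloads
Total cost = £395.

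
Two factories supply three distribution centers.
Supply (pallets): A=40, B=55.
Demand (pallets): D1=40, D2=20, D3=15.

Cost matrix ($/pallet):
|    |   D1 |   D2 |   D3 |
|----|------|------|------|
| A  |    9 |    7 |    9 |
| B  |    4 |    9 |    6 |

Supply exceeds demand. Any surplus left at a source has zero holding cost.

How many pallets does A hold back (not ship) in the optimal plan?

An optimal plan:
  A to D2: 20 × $7 = $140
  B to D1: 40 × $4 = $160
  B to D3: 15 × $6 = $90
Total cost = $390.
A ships 20 of its 40, leaving 20.

20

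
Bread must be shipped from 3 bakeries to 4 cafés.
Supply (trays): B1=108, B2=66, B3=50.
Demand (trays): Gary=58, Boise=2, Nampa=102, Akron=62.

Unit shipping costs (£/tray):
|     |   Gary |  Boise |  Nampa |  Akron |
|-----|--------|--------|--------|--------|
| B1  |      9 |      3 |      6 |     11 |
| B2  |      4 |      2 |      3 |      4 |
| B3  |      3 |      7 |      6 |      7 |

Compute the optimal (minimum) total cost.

An optimal shipping plan:
  B1 to Gary: 4 × £9 = £36
  B1 to Boise: 2 × £3 = £6
  B1 to Nampa: 102 × £6 = £612
  B2 to Gary: 4 × £4 = £16
  B2 to Akron: 62 × £4 = £248
  B3 to Gary: 50 × £3 = £150
Total = 36 + 6 + 612 + 16 + 248 + 150 = £1068.

1068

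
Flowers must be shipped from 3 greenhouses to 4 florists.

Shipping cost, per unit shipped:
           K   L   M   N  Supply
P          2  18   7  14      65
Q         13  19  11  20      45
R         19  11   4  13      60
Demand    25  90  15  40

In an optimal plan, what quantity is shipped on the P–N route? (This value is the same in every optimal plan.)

40

Solving gives:
  P→K: 25 × 2 = 50
  P→N: 40 × 14 = 560
  Q→L: 30 × 19 = 570
  Q→M: 15 × 11 = 165
  R→L: 60 × 11 = 660
Total cost = 2005.
So P→N carries 40 bunches.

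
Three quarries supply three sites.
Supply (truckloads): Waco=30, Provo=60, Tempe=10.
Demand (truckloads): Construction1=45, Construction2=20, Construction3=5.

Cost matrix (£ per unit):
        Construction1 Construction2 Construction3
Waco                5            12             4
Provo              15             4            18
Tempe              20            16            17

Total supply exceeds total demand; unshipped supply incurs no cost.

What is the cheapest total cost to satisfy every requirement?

An optimal shipping plan:
  Waco->Construction1: 25 truckloads
  Waco->Construction3: 5 truckloads
  Provo->Construction1: 20 truckloads
  Provo->Construction2: 20 truckloads
Total cost = £525.

525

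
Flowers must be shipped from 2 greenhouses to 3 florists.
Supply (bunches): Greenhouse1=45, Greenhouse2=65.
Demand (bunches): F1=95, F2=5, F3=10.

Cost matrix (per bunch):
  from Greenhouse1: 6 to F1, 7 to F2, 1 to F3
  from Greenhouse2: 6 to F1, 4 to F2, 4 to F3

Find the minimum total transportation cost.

600

One minimum-cost allocation:
  Greenhouse1→F1: 35 × 6 = 210
  Greenhouse1→F3: 10 × 1 = 10
  Greenhouse2→F1: 60 × 6 = 360
  Greenhouse2→F2: 5 × 4 = 20
Total = 210 + 10 + 360 + 20 = 600.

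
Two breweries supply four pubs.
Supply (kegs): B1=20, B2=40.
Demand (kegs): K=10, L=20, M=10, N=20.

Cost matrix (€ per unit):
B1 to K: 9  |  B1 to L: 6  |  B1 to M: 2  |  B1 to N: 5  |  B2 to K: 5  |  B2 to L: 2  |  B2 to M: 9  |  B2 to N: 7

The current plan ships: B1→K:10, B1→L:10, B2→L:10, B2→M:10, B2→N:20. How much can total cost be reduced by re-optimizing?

Current plan cost = 10·9 + 10·6 + 10·2 + 10·9 + 20·7 = €400.
Optimal plan:
  B1->M: 10 × €2 = €20
  B1->N: 10 × €5 = €50
  B2->K: 10 × €5 = €50
  B2->L: 20 × €2 = €40
  B2->N: 10 × €7 = €70
Optimal cost = €230.
Saving = 400 − 230 = €170.

170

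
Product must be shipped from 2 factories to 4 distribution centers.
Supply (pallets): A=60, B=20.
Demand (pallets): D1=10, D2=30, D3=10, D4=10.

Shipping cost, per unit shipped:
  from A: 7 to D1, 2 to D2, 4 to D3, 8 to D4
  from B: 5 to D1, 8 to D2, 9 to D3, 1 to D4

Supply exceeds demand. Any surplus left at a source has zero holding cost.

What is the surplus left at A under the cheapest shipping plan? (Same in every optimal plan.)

Minimum-cost shipments:
  A to D2: 30 pallets
  A to D3: 10 pallets
  B to D1: 10 pallets
  B to D4: 10 pallets
Total cost = 160.
A ships 40 of its 60, leaving 20.

20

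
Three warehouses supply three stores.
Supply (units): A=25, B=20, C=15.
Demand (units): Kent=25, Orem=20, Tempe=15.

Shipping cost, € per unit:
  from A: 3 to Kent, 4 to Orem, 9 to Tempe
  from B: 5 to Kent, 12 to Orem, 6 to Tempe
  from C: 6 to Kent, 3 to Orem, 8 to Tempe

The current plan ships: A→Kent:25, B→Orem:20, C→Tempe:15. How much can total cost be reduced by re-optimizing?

Current plan cost = 25·3 + 20·12 + 15·8 = €435.
Optimal plan:
  A→Kent: 20 × €3 = €60
  A→Orem: 5 × €4 = €20
  B→Kent: 5 × €5 = €25
  B→Tempe: 15 × €6 = €90
  C→Orem: 15 × €3 = €45
Optimal cost = €240.
Saving = 435 − 240 = €195.

195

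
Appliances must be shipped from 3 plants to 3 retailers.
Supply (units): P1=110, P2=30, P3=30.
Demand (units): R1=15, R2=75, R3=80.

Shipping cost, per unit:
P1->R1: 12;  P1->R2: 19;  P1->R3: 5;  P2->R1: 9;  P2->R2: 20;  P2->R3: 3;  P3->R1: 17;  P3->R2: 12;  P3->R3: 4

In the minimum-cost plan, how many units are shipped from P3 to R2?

The minimum-cost plan:
  P1 to R2: 45 × 19 = 855
  P1 to R3: 65 × 5 = 325
  P2 to R1: 15 × 9 = 135
  P2 to R3: 15 × 3 = 45
  P3 to R2: 30 × 12 = 360
Total cost = 1720.
So P3→R2 carries 30 units.

30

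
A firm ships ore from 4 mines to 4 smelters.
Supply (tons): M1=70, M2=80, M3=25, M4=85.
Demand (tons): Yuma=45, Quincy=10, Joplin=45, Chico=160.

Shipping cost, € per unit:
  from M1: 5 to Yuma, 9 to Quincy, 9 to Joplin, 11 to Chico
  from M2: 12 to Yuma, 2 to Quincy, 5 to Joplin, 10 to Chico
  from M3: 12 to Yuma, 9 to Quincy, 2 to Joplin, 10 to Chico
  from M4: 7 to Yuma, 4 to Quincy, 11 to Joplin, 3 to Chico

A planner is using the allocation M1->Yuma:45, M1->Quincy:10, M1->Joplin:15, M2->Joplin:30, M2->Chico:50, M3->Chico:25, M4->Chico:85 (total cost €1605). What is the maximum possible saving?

180

Current plan cost = 45·5 + 10·9 + 15·9 + 30·5 + 50·10 + 25·10 + 85·3 = €1605.
Optimal plan:
  M1–Yuma: 45 tons
  M1–Chico: 25 tons
  M2–Quincy: 10 tons
  M2–Joplin: 20 tons
  M2–Chico: 50 tons
  M3–Joplin: 25 tons
  M4–Chico: 85 tons
Optimal cost = €1425.
Saving = 1605 − 1425 = €180.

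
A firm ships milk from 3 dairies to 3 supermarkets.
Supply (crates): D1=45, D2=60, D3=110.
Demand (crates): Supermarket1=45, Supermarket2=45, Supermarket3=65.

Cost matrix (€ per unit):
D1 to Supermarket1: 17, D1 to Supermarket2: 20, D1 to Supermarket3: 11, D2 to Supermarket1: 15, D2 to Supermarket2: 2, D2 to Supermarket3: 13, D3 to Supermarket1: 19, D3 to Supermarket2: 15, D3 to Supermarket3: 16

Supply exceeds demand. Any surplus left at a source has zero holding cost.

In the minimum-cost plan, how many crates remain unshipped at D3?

An optimal plan:
  D1 to Supermarket3: 45 × €11 = €495
  D2 to Supermarket1: 15 × €15 = €225
  D2 to Supermarket2: 45 × €2 = €90
  D3 to Supermarket1: 30 × €19 = €570
  D3 to Supermarket3: 20 × €16 = €320
Total cost = €1700.
D3 ships 50 of its 110, leaving 60.

60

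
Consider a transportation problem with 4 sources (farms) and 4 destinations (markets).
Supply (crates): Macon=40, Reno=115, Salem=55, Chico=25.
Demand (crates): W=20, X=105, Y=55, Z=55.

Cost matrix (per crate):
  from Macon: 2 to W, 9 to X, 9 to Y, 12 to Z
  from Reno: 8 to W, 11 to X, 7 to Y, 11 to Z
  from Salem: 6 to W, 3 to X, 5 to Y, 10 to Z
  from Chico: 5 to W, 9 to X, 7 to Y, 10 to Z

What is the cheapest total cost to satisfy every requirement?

A cheapest plan:
  Macon->W: 20 × 2 = 40
  Macon->X: 20 × 9 = 180
  Reno->X: 5 × 11 = 55
  Reno->Y: 55 × 7 = 385
  Reno->Z: 55 × 11 = 605
  Salem->X: 55 × 3 = 165
  Chico->X: 25 × 9 = 225
Total = 40 + 180 + 55 + 385 + 605 + 165 + 225 = 1655.

1655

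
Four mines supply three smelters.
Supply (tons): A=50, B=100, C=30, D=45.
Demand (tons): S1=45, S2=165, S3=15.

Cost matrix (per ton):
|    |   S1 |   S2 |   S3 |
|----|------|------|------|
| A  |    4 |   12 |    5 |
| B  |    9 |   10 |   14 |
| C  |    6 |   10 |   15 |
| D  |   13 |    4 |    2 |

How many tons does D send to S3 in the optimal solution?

The minimum-cost plan:
  A to S1: 35 × 4 = 140
  A to S3: 15 × 5 = 75
  B to S2: 100 × 10 = 1000
  C to S1: 10 × 6 = 60
  C to S2: 20 × 10 = 200
  D to S2: 45 × 4 = 180
Total cost = 1655.
The route D→S3 is not used.

0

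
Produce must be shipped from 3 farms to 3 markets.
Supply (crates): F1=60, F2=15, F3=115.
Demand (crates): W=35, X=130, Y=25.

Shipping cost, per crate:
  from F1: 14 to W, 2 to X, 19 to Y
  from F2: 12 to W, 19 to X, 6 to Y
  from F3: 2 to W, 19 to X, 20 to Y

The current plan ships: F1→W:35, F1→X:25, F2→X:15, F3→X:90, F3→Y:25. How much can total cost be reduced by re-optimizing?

1225

Current plan cost = 35·14 + 25·2 + 15·19 + 90·19 + 25·20 = 3035.
Optimal plan:
  F1 to X: 60 × 2 = 120
  F2 to Y: 15 × 6 = 90
  F3 to W: 35 × 2 = 70
  F3 to X: 70 × 19 = 1330
  F3 to Y: 10 × 20 = 200
Optimal cost = 1810.
Saving = 3035 − 1810 = 1225.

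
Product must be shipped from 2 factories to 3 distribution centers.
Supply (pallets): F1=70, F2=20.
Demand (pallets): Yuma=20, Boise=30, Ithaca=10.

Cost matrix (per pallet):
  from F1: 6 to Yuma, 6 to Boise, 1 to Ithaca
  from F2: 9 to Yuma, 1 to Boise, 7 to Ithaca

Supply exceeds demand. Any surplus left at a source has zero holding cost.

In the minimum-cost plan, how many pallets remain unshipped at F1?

Minimum-cost shipments:
  F1 to Yuma: 20 × 6 = 120
  F1 to Boise: 10 × 6 = 60
  F1 to Ithaca: 10 × 1 = 10
  F2 to Boise: 20 × 1 = 20
Total cost = 210.
F1 ships 40 of its 70, leaving 30.

30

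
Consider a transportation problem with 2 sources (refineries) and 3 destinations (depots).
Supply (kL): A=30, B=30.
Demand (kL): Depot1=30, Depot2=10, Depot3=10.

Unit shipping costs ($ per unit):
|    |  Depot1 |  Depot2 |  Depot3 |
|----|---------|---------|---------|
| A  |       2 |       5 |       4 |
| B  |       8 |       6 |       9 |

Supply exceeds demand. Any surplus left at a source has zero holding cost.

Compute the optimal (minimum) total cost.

210

A cheapest plan:
  A–Depot1: 30 × $2 = $60
  B–Depot2: 10 × $6 = $60
  B–Depot3: 10 × $9 = $90
Total = 60 + 60 + 90 = $210.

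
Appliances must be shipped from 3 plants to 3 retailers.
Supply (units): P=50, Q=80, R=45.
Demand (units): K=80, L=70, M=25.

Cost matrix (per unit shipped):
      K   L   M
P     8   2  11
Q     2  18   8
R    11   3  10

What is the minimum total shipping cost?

570

A cheapest plan:
  P to L: 50 units
  Q to K: 80 units
  R to L: 20 units
  R to M: 25 units
Total cost = 570.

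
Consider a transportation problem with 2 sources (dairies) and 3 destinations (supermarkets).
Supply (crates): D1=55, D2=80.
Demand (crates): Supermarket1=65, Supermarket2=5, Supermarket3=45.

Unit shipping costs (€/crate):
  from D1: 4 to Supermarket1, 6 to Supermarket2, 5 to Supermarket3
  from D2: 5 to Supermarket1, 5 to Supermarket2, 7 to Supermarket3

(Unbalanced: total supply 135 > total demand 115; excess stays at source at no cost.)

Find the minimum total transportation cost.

A cheapest plan:
  D1→Supermarket1: 10 × €4 = €40
  D1→Supermarket3: 45 × €5 = €225
  D2→Supermarket1: 55 × €5 = €275
  D2→Supermarket2: 5 × €5 = €25
Total = 40 + 225 + 275 + 25 = €565.

565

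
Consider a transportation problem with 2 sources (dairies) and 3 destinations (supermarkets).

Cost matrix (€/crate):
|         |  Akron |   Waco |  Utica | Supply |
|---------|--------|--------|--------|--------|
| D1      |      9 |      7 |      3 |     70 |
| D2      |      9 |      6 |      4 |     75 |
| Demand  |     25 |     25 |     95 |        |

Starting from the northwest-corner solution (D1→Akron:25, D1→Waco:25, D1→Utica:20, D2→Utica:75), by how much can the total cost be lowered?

75

Current plan cost = 25·9 + 25·7 + 20·3 + 75·4 = €760.
Optimal plan:
  D1→Utica: 70 × €3 = €210
  D2→Akron: 25 × €9 = €225
  D2→Waco: 25 × €6 = €150
  D2→Utica: 25 × €4 = €100
Optimal cost = €685.
Saving = 760 − 685 = €75.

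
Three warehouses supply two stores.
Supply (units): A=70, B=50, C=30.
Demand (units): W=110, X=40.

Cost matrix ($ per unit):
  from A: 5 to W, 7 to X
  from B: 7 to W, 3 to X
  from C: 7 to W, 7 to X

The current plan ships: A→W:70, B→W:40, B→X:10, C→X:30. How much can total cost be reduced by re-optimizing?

120

Current plan cost = 70·5 + 40·7 + 10·3 + 30·7 = $870.
Optimal plan:
  A→W: 70 × $5 = $350
  B→W: 10 × $7 = $70
  B→X: 40 × $3 = $120
  C→W: 30 × $7 = $210
Optimal cost = $750.
Saving = 870 − 750 = $120.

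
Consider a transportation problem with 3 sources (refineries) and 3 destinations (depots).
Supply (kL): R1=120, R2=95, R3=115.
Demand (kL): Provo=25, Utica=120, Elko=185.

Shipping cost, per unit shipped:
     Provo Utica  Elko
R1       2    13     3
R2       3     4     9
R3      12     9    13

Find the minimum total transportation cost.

Optimal allocation:
  R1→Elko: 120 × 3 = 360
  R2→Provo: 25 × 3 = 75
  R2→Utica: 70 × 4 = 280
  R3→Utica: 50 × 9 = 450
  R3→Elko: 65 × 13 = 845
Total = 360 + 75 + 280 + 450 + 845 = 2010.
(Supply check: R1 ships 120; R2 ships 95; R3 ships 115.)

2010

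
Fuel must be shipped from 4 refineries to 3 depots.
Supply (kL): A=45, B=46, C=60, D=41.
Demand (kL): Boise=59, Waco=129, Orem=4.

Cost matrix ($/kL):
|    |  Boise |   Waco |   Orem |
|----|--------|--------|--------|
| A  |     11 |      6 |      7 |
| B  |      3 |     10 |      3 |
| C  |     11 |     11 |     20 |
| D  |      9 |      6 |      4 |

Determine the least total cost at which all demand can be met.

1306

One minimum-cost allocation:
  A to Waco: 45 × $6 = $270
  B to Boise: 46 × $3 = $138
  C to Boise: 13 × $11 = $143
  C to Waco: 47 × $11 = $517
  D to Waco: 37 × $6 = $222
  D to Orem: 4 × $4 = $16
Total = 270 + 138 + 143 + 517 + 222 + 16 = $1306.
(Supply check: A ships 45; B ships 46; C ships 60; D ships 41.)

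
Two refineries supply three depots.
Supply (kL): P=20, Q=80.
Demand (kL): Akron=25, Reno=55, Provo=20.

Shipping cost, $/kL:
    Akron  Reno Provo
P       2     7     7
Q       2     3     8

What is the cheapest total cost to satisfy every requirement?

355

A cheapest plan:
  P–Provo: 20 kL
  Q–Akron: 25 kL
  Q–Reno: 55 kL
Total cost = $355.
(Supply check: P ships 20; Q ships 80.)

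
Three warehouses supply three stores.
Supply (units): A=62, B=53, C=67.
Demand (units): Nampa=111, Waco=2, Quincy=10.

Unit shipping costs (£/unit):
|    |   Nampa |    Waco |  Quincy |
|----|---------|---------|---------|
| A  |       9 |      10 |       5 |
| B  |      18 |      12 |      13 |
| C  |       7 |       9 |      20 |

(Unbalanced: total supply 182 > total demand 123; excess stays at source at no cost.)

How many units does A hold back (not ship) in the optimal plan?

Minimum-cost shipments:
  A–Nampa: 44 × £9 = £396
  A–Waco: 2 × £10 = £20
  A–Quincy: 10 × £5 = £50
  C–Nampa: 67 × £7 = £469
Total cost = £935.
A ships 56 of its 62, leaving 6.

6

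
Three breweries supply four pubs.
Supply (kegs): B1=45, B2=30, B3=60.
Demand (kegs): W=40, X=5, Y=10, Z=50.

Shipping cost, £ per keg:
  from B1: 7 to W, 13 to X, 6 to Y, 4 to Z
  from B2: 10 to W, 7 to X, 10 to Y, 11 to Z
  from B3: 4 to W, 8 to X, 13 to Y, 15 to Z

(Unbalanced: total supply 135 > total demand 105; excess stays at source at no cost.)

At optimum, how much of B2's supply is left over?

An optimal plan:
  B1->Z: 45 × £4 = £180
  B2->X: 5 × £7 = £35
  B2->Y: 10 × £10 = £100
  B2->Z: 5 × £11 = £55
  B3->W: 40 × £4 = £160
Total cost = £530.
B2 ships 20 of its 30, leaving 10.

10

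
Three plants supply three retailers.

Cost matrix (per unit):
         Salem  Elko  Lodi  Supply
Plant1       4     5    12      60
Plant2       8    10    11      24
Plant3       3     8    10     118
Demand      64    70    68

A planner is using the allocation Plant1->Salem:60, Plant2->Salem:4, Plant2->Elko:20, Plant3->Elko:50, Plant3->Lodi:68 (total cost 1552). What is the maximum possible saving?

276

Current plan cost = 60·4 + 4·8 + 20·10 + 50·8 + 68·10 = 1552.
Optimal plan:
  Plant1→Elko: 60 units
  Plant2→Lodi: 24 units
  Plant3→Salem: 64 units
  Plant3→Elko: 10 units
  Plant3→Lodi: 44 units
Optimal cost = 1276.
Saving = 1552 − 1276 = 276.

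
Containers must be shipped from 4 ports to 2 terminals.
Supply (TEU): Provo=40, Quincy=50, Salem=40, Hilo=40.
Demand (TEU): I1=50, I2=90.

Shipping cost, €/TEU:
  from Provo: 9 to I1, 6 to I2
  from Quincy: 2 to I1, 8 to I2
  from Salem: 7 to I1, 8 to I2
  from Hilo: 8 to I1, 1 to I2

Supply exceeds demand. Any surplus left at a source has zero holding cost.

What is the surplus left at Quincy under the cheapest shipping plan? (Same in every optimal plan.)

0

An optimal plan:
  Provo→I2: 40 TEU
  Quincy→I1: 50 TEU
  Salem→I2: 10 TEU
  Hilo→I2: 40 TEU
Total cost = €460.
Quincy ships 50 of its 50, leaving 0.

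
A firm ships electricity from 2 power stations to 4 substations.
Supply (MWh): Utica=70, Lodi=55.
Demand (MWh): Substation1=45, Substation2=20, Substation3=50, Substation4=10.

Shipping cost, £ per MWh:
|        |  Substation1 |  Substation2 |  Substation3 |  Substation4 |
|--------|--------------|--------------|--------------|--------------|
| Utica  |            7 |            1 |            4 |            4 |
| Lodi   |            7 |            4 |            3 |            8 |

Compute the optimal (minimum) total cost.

A cheapest plan:
  Utica–Substation1: 40 × £7 = £280
  Utica–Substation2: 20 × £1 = £20
  Utica–Substation4: 10 × £4 = £40
  Lodi–Substation1: 5 × £7 = £35
  Lodi–Substation3: 50 × £3 = £150
Total = 280 + 20 + 40 + 35 + 150 = £525.

525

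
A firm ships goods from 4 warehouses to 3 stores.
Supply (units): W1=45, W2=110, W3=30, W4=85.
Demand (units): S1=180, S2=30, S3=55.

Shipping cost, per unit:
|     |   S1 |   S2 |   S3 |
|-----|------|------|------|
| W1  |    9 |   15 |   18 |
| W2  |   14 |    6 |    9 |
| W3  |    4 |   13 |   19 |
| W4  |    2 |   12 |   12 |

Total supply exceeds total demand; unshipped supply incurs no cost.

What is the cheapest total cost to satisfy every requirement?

An optimal shipping plan:
  W1 to S1: 45 units
  W2 to S1: 20 units
  W2 to S2: 30 units
  W2 to S3: 55 units
  W3 to S1: 30 units
  W4 to S1: 85 units
Total cost = 1650.

1650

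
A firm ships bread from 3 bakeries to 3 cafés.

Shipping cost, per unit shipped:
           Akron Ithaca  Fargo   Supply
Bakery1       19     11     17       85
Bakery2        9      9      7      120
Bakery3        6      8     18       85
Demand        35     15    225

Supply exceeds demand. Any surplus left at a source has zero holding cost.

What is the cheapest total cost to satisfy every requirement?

2975

An optimal shipping plan:
  Bakery1->Fargo: 85 × 17 = 1445
  Bakery2->Fargo: 120 × 7 = 840
  Bakery3->Akron: 35 × 6 = 210
  Bakery3->Ithaca: 15 × 8 = 120
  Bakery3->Fargo: 20 × 18 = 360
Total = 1445 + 840 + 210 + 120 + 360 = 2975.
(Supply check: Bakery1 ships 85; Bakery2 ships 120; Bakery3 ships 70.)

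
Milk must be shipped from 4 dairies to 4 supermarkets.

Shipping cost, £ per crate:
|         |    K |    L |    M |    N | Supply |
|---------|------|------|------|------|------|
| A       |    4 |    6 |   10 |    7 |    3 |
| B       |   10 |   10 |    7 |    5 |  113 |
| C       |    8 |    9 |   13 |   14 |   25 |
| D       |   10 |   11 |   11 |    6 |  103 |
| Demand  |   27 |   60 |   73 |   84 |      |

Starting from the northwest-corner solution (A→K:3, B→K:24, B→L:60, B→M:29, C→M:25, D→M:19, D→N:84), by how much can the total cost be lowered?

Current plan cost = 3·4 + 24·10 + 60·10 + 29·7 + 25·13 + 19·11 + 84·6 = £2093.
Optimal plan:
  A→K: 3 × £4 = £12
  B→M: 73 × £7 = £511
  B→N: 40 × £5 = £200
  C→K: 24 × £8 = £192
  C→L: 1 × £9 = £9
  D→L: 59 × £11 = £649
  D→N: 44 × £6 = £264
Optimal cost = £1837.
Saving = 2093 − 1837 = £256.

256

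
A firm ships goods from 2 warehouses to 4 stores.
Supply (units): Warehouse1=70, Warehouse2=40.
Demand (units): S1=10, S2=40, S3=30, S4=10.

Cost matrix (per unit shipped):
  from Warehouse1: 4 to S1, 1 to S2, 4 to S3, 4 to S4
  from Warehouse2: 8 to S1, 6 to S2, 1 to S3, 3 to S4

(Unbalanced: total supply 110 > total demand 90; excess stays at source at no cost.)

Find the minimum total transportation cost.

140

A cheapest plan:
  Warehouse1->S1: 10 × 4 = 40
  Warehouse1->S2: 40 × 1 = 40
  Warehouse2->S3: 30 × 1 = 30
  Warehouse2->S4: 10 × 3 = 30
Total = 40 + 40 + 30 + 30 = 140.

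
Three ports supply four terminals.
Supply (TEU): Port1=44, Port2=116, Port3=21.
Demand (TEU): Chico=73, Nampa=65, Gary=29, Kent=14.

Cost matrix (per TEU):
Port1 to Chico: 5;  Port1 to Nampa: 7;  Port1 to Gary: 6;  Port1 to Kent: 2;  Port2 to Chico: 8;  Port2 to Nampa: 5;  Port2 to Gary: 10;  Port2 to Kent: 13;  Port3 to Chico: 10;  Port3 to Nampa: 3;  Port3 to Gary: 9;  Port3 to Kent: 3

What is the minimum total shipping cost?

1066

Optimal allocation:
  Port1→Chico: 1 TEU
  Port1→Gary: 29 TEU
  Port1→Kent: 14 TEU
  Port2→Chico: 72 TEU
  Port2→Nampa: 44 TEU
  Port3→Nampa: 21 TEU
Total cost = 1066.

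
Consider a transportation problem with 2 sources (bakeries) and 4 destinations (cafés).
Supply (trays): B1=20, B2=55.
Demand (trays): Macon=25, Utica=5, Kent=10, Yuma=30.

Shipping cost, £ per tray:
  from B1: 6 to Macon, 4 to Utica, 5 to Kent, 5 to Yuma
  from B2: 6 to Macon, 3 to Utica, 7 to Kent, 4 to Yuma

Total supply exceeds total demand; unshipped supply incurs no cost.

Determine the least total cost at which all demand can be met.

An optimal shipping plan:
  B1→Macon: 10 trays
  B1→Kent: 10 trays
  B2→Macon: 15 trays
  B2→Utica: 5 trays
  B2→Yuma: 30 trays
Total cost = £335.
(Supply check: B1 ships 20; B2 ships 50.)

335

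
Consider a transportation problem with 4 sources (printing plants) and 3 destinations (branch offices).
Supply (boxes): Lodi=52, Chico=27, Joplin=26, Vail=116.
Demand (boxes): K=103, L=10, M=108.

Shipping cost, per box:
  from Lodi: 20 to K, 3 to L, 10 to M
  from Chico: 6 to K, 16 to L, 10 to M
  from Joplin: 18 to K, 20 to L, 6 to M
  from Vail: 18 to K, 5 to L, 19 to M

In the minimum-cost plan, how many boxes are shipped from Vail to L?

10

Optimal shipments:
  Lodi to M: 52 × 10 = 520
  Chico to K: 27 × 6 = 162
  Joplin to M: 26 × 6 = 156
  Vail to K: 76 × 18 = 1368
  Vail to L: 10 × 5 = 50
  Vail to M: 30 × 19 = 570
Total cost = 2826.
So Vail→L carries 10 boxes.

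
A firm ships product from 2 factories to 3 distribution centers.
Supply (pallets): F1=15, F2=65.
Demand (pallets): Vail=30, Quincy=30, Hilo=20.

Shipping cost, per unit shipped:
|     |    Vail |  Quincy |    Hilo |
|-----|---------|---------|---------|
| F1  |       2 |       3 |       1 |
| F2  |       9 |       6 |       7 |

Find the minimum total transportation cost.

One minimum-cost allocation:
  F1→Vail: 15 × 2 = 30
  F2→Vail: 15 × 9 = 135
  F2→Quincy: 30 × 6 = 180
  F2→Hilo: 20 × 7 = 140
Total = 30 + 135 + 180 + 140 = 485.

485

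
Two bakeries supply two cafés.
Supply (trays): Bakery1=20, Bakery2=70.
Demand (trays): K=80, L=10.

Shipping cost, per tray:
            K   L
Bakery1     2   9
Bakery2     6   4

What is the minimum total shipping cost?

440

Optimal allocation:
  Bakery1–K: 20 × 2 = 40
  Bakery2–K: 60 × 6 = 360
  Bakery2–L: 10 × 4 = 40
Total = 40 + 360 + 40 = 440.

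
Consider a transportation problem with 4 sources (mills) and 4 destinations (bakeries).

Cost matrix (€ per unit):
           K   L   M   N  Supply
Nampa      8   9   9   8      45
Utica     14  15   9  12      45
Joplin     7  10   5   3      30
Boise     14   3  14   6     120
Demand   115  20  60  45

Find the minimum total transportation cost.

2045

A cheapest plan:
  Nampa→K: 45 sacks
  Utica→M: 45 sacks
  Joplin→K: 15 sacks
  Joplin→M: 15 sacks
  Boise→K: 55 sacks
  Boise→L: 20 sacks
  Boise→N: 45 sacks
Total cost = €2045.
(Supply check: Nampa ships 45; Utica ships 45; Joplin ships 30; Boise ships 120.)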